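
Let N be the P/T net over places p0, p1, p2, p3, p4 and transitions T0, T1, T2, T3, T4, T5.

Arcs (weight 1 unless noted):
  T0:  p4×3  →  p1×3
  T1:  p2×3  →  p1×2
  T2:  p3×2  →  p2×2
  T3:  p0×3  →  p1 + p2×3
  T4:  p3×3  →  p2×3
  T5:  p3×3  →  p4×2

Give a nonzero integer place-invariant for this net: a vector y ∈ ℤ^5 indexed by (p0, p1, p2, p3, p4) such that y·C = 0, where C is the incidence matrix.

y = (p0:3, p1:3, p2:2, p3:2, p4:3)

Incidence matrix C (rows=places, cols=transitions):
       T0   T1   T2   T3   T4   T5
   p0   0    0    0   -3    0    0
   p1   3    2    0    1    0    0
   p2   0   -3    2    3    3    0
   p3   0    0   -2    0   -3   -3
   p4  -3    0    0    0    0    2

Candidate y = [3, 3, 2, 2, 3]; check y·C column-wise:
  col T0: 3·0 + 3·3 + 2·0 + 2·0 + 3·-3 = 0
  col T1: 3·0 + 3·2 + 2·-3 + 2·0 + 3·0 = 0
  col T2: 3·0 + 3·0 + 2·2 + 2·-2 + 3·0 = 0
  col T3: 3·-3 + 3·1 + 2·3 + 2·0 + 3·0 = 0
  col T4: 3·0 + 3·0 + 2·3 + 2·-3 + 3·0 = 0
  col T5: 3·0 + 3·0 + 2·0 + 2·-3 + 3·2 = 0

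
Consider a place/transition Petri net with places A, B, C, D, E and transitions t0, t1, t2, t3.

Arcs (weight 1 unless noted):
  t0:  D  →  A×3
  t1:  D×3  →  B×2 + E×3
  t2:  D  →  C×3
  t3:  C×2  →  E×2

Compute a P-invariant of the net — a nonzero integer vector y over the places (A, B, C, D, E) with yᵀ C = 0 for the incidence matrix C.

Incidence matrix C (rows=places, cols=transitions):
       t0   t1   t2   t3
    A   3    0    0    0
    B   0    2    0    0
    C   0    0    3   -2
    D  -1   -3   -1    0
    E   0    3    0    2

Candidate y = [1, 3, 1, 3, 1]; check y·C column-wise:
  col t0: 1·3 + 3·0 + 1·0 + 3·-1 + 1·0 = 0
  col t1: 1·0 + 3·2 + 1·0 + 3·-3 + 1·3 = 0
  col t2: 1·0 + 3·0 + 1·3 + 3·-1 + 1·0 = 0
  col t3: 1·0 + 3·0 + 1·-2 + 3·0 + 1·2 = 0

y = (A:1, B:3, C:1, D:3, E:1)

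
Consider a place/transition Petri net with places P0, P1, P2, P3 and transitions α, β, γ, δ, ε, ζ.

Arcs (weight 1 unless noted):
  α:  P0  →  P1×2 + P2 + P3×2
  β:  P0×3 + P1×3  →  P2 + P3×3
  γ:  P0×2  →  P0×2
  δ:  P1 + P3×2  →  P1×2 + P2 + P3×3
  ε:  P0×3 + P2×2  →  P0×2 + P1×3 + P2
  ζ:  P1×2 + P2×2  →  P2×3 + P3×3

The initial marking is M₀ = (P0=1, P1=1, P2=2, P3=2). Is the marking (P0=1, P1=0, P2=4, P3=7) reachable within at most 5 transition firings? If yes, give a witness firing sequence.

NO — not reachable within 5 firings

depth 0: 1 marking
depth 1: 3 markings reached so far
depth 2: 7 markings reached so far
depth 3: 11 markings reached so far
depth 4: 16 markings reached so far
depth 5: 22 markings reached so far
target is not among the 22 markings reachable within 5 steps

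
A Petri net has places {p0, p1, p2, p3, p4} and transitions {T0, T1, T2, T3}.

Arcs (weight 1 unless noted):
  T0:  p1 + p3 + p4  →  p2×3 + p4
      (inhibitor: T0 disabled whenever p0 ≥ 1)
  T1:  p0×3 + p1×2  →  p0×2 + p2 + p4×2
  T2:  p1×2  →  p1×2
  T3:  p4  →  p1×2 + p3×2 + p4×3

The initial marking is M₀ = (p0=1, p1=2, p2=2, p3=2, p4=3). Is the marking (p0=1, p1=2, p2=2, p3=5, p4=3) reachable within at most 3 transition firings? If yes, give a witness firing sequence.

depth 0: 1 marking
depth 1: 2 markings reached so far
depth 2: 3 markings reached so far
depth 3: 4 markings reached so far
target is not among the 4 markings reachable within 3 steps

NO — not reachable within 3 firings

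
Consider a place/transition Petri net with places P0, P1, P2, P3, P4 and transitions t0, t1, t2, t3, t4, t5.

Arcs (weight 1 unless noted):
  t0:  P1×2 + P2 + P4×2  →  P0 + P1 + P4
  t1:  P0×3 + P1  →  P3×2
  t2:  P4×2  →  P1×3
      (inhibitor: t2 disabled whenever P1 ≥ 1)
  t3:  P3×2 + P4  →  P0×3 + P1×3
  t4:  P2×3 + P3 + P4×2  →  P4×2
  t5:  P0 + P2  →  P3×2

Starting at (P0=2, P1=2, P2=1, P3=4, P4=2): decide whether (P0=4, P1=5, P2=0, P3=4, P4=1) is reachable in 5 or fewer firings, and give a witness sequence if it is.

step 1: fire t3:  (P0=2, P1=2, P2=1, P3=4, P4=2) → (P0=5, P1=5, P2=1, P3=2, P4=1)
step 2: fire t5:  (P0=5, P1=5, P2=1, P3=2, P4=1) → (P0=4, P1=5, P2=0, P3=4, P4=1)

YES — reachable via ⟨t3, t5⟩ (2 firings)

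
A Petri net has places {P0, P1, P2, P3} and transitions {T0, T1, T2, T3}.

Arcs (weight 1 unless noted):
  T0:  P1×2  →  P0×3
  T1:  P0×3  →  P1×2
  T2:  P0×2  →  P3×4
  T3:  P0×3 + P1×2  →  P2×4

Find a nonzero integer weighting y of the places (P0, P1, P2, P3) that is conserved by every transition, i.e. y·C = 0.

y = (P0:2, P1:3, P2:3, P3:1)

Incidence matrix C (rows=places, cols=transitions):
       T0   T1   T2   T3
   P0   3   -3   -2   -3
   P1  -2    2    0   -2
   P2   0    0    0    4
   P3   0    0    4    0

Candidate y = [2, 3, 3, 1]; check y·C column-wise:
  col T0: 2·3 + 3·-2 + 3·0 + 1·0 = 0
  col T1: 2·-3 + 3·2 + 3·0 + 1·0 = 0
  col T2: 2·-2 + 3·0 + 3·0 + 1·4 = 0
  col T3: 2·-3 + 3·-2 + 3·4 + 1·0 = 0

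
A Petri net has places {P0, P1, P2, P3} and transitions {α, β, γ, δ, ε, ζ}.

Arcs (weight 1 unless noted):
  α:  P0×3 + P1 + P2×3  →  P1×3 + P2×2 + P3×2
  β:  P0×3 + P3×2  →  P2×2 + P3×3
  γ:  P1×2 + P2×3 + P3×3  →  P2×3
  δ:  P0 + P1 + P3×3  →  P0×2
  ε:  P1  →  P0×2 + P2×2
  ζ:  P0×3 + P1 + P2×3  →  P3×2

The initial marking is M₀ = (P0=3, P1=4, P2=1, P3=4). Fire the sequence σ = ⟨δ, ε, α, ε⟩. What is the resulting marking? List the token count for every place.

(P0=5, P1=3, P2=4, P3=3)

step 1: fire δ:  (P0=3, P1=4, P2=1, P3=4) → (P0=4, P1=3, P2=1, P3=1)
step 2: fire ε:  (P0=4, P1=3, P2=1, P3=1) → (P0=6, P1=2, P2=3, P3=1)
step 3: fire α:  (P0=6, P1=2, P2=3, P3=1) → (P0=3, P1=4, P2=2, P3=3)
step 4: fire ε:  (P0=3, P1=4, P2=2, P3=3) → (P0=5, P1=3, P2=4, P3=3)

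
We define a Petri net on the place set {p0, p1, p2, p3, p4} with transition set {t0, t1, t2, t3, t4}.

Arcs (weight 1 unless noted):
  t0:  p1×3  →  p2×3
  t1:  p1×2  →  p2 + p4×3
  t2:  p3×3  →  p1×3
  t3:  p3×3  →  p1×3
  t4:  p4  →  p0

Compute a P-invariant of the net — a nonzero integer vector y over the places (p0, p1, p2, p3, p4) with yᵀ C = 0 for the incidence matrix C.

y = (p0:1, p1:3, p2:3, p3:3, p4:1)

Incidence matrix C (rows=places, cols=transitions):
       t0   t1   t2   t3   t4
   p0   0    0    0    0    1
   p1  -3   -2    3    3    0
   p2   3    1    0    0    0
   p3   0    0   -3   -3    0
   p4   0    3    0    0   -1

Candidate y = [1, 3, 3, 3, 1]; check y·C column-wise:
  col t0: 1·0 + 3·-3 + 3·3 + 3·0 + 1·0 = 0
  col t1: 1·0 + 3·-2 + 3·1 + 3·0 + 1·3 = 0
  col t2: 1·0 + 3·3 + 3·0 + 3·-3 + 1·0 = 0
  col t3: 1·0 + 3·3 + 3·0 + 3·-3 + 1·0 = 0
  col t4: 1·1 + 3·0 + 3·0 + 3·0 + 1·-1 = 0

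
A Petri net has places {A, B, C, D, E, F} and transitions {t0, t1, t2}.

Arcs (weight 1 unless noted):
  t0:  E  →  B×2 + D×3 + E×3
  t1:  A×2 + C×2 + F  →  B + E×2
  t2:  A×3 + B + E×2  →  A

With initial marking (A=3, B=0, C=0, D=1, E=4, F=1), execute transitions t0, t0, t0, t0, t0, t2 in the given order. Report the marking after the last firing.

(A=1, B=9, C=0, D=16, E=12, F=1)

step 1: fire t0:  (A=3, B=0, C=0, D=1, E=4, F=1) → (A=3, B=2, C=0, D=4, E=6, F=1)
step 2: fire t0:  (A=3, B=2, C=0, D=4, E=6, F=1) → (A=3, B=4, C=0, D=7, E=8, F=1)
step 3: fire t0:  (A=3, B=4, C=0, D=7, E=8, F=1) → (A=3, B=6, C=0, D=10, E=10, F=1)
step 4: fire t0:  (A=3, B=6, C=0, D=10, E=10, F=1) → (A=3, B=8, C=0, D=13, E=12, F=1)
step 5: fire t0:  (A=3, B=8, C=0, D=13, E=12, F=1) → (A=3, B=10, C=0, D=16, E=14, F=1)
step 6: fire t2:  (A=3, B=10, C=0, D=16, E=14, F=1) → (A=1, B=9, C=0, D=16, E=12, F=1)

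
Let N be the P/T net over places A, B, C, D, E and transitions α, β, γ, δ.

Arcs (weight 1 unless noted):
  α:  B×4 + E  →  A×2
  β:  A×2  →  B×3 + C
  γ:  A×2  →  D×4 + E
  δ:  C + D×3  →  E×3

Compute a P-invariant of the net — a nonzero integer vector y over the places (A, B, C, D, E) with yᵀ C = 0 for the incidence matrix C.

y = (A:3, B:1, C:3, D:1, E:2)

Incidence matrix C (rows=places, cols=transitions):
        α    β    γ    δ
    A   2   -2   -2    0
    B  -4    3    0    0
    C   0    1    0   -1
    D   0    0    4   -3
    E  -1    0    1    3

Candidate y = [3, 1, 3, 1, 2]; check y·C column-wise:
  col α: 3·2 + 1·-4 + 3·0 + 1·0 + 2·-1 = 0
  col β: 3·-2 + 1·3 + 3·1 + 1·0 + 2·0 = 0
  col γ: 3·-2 + 1·0 + 3·0 + 1·4 + 2·1 = 0
  col δ: 3·0 + 1·0 + 3·-1 + 1·-3 + 2·3 = 0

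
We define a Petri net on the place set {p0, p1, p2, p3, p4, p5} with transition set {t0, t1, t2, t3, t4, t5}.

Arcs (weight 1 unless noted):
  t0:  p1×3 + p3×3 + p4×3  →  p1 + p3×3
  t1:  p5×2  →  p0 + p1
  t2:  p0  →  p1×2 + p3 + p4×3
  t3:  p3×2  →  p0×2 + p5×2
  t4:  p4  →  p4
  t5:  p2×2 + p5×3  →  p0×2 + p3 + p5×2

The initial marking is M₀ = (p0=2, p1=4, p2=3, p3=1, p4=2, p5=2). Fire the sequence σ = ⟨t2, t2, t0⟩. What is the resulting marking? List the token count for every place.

(p0=0, p1=6, p2=3, p3=3, p4=5, p5=2)

step 1: fire t2:  (p0=2, p1=4, p2=3, p3=1, p4=2, p5=2) → (p0=1, p1=6, p2=3, p3=2, p4=5, p5=2)
step 2: fire t2:  (p0=1, p1=6, p2=3, p3=2, p4=5, p5=2) → (p0=0, p1=8, p2=3, p3=3, p4=8, p5=2)
step 3: fire t0:  (p0=0, p1=8, p2=3, p3=3, p4=8, p5=2) → (p0=0, p1=6, p2=3, p3=3, p4=5, p5=2)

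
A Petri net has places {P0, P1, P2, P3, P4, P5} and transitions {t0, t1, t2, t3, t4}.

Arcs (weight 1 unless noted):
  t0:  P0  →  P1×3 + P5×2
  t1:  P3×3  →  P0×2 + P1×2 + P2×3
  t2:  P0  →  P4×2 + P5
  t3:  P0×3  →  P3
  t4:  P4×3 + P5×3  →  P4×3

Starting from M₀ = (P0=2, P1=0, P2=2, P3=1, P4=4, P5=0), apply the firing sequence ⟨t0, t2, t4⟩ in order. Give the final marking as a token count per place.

(P0=0, P1=3, P2=2, P3=1, P4=6, P5=0)

step 1: fire t0:  (P0=2, P1=0, P2=2, P3=1, P4=4, P5=0) → (P0=1, P1=3, P2=2, P3=1, P4=4, P5=2)
step 2: fire t2:  (P0=1, P1=3, P2=2, P3=1, P4=4, P5=2) → (P0=0, P1=3, P2=2, P3=1, P4=6, P5=3)
step 3: fire t4:  (P0=0, P1=3, P2=2, P3=1, P4=6, P5=3) → (P0=0, P1=3, P2=2, P3=1, P4=6, P5=0)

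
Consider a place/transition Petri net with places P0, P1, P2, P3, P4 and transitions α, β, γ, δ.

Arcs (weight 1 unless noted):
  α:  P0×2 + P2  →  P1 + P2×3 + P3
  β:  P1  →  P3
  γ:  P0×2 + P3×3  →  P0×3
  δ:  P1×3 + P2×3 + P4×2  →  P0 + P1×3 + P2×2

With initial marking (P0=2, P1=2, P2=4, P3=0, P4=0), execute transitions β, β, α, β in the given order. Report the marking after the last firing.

step 1: fire β:  (P0=2, P1=2, P2=4, P3=0, P4=0) → (P0=2, P1=1, P2=4, P3=1, P4=0)
step 2: fire β:  (P0=2, P1=1, P2=4, P3=1, P4=0) → (P0=2, P1=0, P2=4, P3=2, P4=0)
step 3: fire α:  (P0=2, P1=0, P2=4, P3=2, P4=0) → (P0=0, P1=1, P2=6, P3=3, P4=0)
step 4: fire β:  (P0=0, P1=1, P2=6, P3=3, P4=0) → (P0=0, P1=0, P2=6, P3=4, P4=0)

(P0=0, P1=0, P2=6, P3=4, P4=0)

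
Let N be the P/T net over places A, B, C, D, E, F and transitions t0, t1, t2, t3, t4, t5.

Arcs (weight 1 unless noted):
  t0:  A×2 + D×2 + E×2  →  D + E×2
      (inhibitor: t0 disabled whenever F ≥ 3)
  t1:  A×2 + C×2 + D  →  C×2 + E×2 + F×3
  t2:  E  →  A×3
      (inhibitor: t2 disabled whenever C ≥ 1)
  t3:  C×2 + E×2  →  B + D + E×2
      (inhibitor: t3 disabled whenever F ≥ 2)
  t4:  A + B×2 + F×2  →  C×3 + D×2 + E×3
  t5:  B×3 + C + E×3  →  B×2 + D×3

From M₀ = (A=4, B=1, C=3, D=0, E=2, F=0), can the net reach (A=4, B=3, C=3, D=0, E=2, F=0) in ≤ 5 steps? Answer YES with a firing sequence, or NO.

depth 0: 1 marking
depth 1: 2 markings reached so far
depth 2: 2 markings reached so far
(frontier empty at depth 2; search complete)
target is not among the 2 markings reachable within 5 steps

NO — not reachable within 5 firings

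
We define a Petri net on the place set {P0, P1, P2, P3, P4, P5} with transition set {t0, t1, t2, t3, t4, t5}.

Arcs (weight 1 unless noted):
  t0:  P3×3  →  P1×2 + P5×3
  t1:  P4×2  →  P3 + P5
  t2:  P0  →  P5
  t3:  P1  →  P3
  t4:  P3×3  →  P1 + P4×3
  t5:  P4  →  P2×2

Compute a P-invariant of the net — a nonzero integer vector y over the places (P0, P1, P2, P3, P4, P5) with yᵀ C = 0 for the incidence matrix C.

Incidence matrix C (rows=places, cols=transitions):
       t0   t1   t2   t3   t4   t5
   P0   0    0   -1    0    0    0
   P1   2    0    0   -1    1    0
   P2   0    0    0    0    0    2
   P3  -3    1    0    1   -3    0
   P4   0   -2    0    0    3   -1
   P5   3    1    1    0    0    0

Candidate y = [1, 3, 1, 3, 2, 1]; check y·C column-wise:
  col t0: 1·0 + 3·2 + 1·0 + 3·-3 + 2·0 + 1·3 = 0
  col t1: 1·0 + 3·0 + 1·0 + 3·1 + 2·-2 + 1·1 = 0
  col t2: 1·-1 + 3·0 + 1·0 + 3·0 + 2·0 + 1·1 = 0
  col t3: 1·0 + 3·-1 + 1·0 + 3·1 + 2·0 + 1·0 = 0
  col t4: 1·0 + 3·1 + 1·0 + 3·-3 + 2·3 + 1·0 = 0
  col t5: 1·0 + 3·0 + 1·2 + 3·0 + 2·-1 + 1·0 = 0

y = (P0:1, P1:3, P2:1, P3:3, P4:2, P5:1)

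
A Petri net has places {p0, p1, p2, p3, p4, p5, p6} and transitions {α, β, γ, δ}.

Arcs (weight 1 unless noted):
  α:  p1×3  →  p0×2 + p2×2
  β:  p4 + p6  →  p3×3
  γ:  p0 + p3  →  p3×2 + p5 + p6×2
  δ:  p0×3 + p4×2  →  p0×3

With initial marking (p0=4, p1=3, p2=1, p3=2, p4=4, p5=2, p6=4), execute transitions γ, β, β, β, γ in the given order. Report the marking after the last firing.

step 1: fire γ:  (p0=4, p1=3, p2=1, p3=2, p4=4, p5=2, p6=4) → (p0=3, p1=3, p2=1, p3=3, p4=4, p5=3, p6=6)
step 2: fire β:  (p0=3, p1=3, p2=1, p3=3, p4=4, p5=3, p6=6) → (p0=3, p1=3, p2=1, p3=6, p4=3, p5=3, p6=5)
step 3: fire β:  (p0=3, p1=3, p2=1, p3=6, p4=3, p5=3, p6=5) → (p0=3, p1=3, p2=1, p3=9, p4=2, p5=3, p6=4)
step 4: fire β:  (p0=3, p1=3, p2=1, p3=9, p4=2, p5=3, p6=4) → (p0=3, p1=3, p2=1, p3=12, p4=1, p5=3, p6=3)
step 5: fire γ:  (p0=3, p1=3, p2=1, p3=12, p4=1, p5=3, p6=3) → (p0=2, p1=3, p2=1, p3=13, p4=1, p5=4, p6=5)

(p0=2, p1=3, p2=1, p3=13, p4=1, p5=4, p6=5)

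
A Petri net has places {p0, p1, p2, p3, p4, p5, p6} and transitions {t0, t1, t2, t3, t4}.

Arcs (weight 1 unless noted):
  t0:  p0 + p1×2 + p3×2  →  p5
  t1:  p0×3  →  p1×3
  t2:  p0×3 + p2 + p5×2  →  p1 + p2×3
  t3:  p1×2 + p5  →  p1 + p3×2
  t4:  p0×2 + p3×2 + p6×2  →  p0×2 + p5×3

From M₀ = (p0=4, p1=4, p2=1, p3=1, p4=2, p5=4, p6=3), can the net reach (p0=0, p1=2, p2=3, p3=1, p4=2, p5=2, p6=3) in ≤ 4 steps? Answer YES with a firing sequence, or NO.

step 1: fire t2:  (p0=4, p1=4, p2=1, p3=1, p4=2, p5=4, p6=3) → (p0=1, p1=5, p2=3, p3=1, p4=2, p5=2, p6=3)
step 2: fire t3:  (p0=1, p1=5, p2=3, p3=1, p4=2, p5=2, p6=3) → (p0=1, p1=4, p2=3, p3=3, p4=2, p5=1, p6=3)
step 3: fire t0:  (p0=1, p1=4, p2=3, p3=3, p4=2, p5=1, p6=3) → (p0=0, p1=2, p2=3, p3=1, p4=2, p5=2, p6=3)

YES — reachable via ⟨t2, t3, t0⟩ (3 firings)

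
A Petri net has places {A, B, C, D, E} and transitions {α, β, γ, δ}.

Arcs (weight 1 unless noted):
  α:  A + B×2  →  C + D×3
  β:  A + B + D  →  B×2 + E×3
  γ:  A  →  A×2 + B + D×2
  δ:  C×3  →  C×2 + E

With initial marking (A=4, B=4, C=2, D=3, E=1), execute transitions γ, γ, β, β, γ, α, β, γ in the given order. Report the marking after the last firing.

(A=4, B=9, C=3, D=11, E=10)

step 1: fire γ:  (A=4, B=4, C=2, D=3, E=1) → (A=5, B=5, C=2, D=5, E=1)
step 2: fire γ:  (A=5, B=5, C=2, D=5, E=1) → (A=6, B=6, C=2, D=7, E=1)
step 3: fire β:  (A=6, B=6, C=2, D=7, E=1) → (A=5, B=7, C=2, D=6, E=4)
step 4: fire β:  (A=5, B=7, C=2, D=6, E=4) → (A=4, B=8, C=2, D=5, E=7)
step 5: fire γ:  (A=4, B=8, C=2, D=5, E=7) → (A=5, B=9, C=2, D=7, E=7)
step 6: fire α:  (A=5, B=9, C=2, D=7, E=7) → (A=4, B=7, C=3, D=10, E=7)
step 7: fire β:  (A=4, B=7, C=3, D=10, E=7) → (A=3, B=8, C=3, D=9, E=10)
step 8: fire γ:  (A=3, B=8, C=3, D=9, E=10) → (A=4, B=9, C=3, D=11, E=10)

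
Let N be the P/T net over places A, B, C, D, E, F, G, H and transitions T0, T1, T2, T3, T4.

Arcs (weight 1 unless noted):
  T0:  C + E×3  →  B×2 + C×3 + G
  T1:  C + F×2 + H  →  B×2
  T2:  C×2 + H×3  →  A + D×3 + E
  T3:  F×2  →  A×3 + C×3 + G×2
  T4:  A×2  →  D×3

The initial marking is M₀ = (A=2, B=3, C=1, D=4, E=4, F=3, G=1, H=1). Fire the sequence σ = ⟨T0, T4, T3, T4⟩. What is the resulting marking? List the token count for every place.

step 1: fire T0:  (A=2, B=3, C=1, D=4, E=4, F=3, G=1, H=1) → (A=2, B=5, C=3, D=4, E=1, F=3, G=2, H=1)
step 2: fire T4:  (A=2, B=5, C=3, D=4, E=1, F=3, G=2, H=1) → (A=0, B=5, C=3, D=7, E=1, F=3, G=2, H=1)
step 3: fire T3:  (A=0, B=5, C=3, D=7, E=1, F=3, G=2, H=1) → (A=3, B=5, C=6, D=7, E=1, F=1, G=4, H=1)
step 4: fire T4:  (A=3, B=5, C=6, D=7, E=1, F=1, G=4, H=1) → (A=1, B=5, C=6, D=10, E=1, F=1, G=4, H=1)

(A=1, B=5, C=6, D=10, E=1, F=1, G=4, H=1)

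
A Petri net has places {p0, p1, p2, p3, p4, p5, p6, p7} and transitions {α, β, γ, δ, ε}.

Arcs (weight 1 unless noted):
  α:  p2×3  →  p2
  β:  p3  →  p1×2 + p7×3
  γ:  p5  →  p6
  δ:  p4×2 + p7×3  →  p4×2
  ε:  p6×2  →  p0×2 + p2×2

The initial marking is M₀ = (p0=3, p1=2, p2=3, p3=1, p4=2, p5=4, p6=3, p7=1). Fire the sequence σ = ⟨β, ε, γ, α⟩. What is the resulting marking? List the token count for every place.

step 1: fire β:  (p0=3, p1=2, p2=3, p3=1, p4=2, p5=4, p6=3, p7=1) → (p0=3, p1=4, p2=3, p3=0, p4=2, p5=4, p6=3, p7=4)
step 2: fire ε:  (p0=3, p1=4, p2=3, p3=0, p4=2, p5=4, p6=3, p7=4) → (p0=5, p1=4, p2=5, p3=0, p4=2, p5=4, p6=1, p7=4)
step 3: fire γ:  (p0=5, p1=4, p2=5, p3=0, p4=2, p5=4, p6=1, p7=4) → (p0=5, p1=4, p2=5, p3=0, p4=2, p5=3, p6=2, p7=4)
step 4: fire α:  (p0=5, p1=4, p2=5, p3=0, p4=2, p5=3, p6=2, p7=4) → (p0=5, p1=4, p2=3, p3=0, p4=2, p5=3, p6=2, p7=4)

(p0=5, p1=4, p2=3, p3=0, p4=2, p5=3, p6=2, p7=4)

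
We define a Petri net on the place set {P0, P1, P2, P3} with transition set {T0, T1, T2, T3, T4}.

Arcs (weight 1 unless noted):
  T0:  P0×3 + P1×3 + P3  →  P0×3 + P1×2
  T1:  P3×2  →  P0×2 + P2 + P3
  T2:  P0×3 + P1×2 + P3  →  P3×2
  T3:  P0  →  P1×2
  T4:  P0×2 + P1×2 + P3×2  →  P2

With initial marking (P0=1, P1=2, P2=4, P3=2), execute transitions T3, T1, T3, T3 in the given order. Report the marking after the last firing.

step 1: fire T3:  (P0=1, P1=2, P2=4, P3=2) → (P0=0, P1=4, P2=4, P3=2)
step 2: fire T1:  (P0=0, P1=4, P2=4, P3=2) → (P0=2, P1=4, P2=5, P3=1)
step 3: fire T3:  (P0=2, P1=4, P2=5, P3=1) → (P0=1, P1=6, P2=5, P3=1)
step 4: fire T3:  (P0=1, P1=6, P2=5, P3=1) → (P0=0, P1=8, P2=5, P3=1)

(P0=0, P1=8, P2=5, P3=1)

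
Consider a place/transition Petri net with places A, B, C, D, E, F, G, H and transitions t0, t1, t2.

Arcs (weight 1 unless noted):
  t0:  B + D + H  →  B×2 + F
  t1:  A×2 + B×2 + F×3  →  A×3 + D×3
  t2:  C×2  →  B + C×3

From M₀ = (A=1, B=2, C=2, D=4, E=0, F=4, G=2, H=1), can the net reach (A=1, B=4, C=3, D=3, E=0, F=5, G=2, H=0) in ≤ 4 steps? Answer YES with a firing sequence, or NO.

YES — reachable via ⟨t0, t2⟩ (2 firings)

step 1: fire t0:  (A=1, B=2, C=2, D=4, E=0, F=4, G=2, H=1) → (A=1, B=3, C=2, D=3, E=0, F=5, G=2, H=0)
step 2: fire t2:  (A=1, B=3, C=2, D=3, E=0, F=5, G=2, H=0) → (A=1, B=4, C=3, D=3, E=0, F=5, G=2, H=0)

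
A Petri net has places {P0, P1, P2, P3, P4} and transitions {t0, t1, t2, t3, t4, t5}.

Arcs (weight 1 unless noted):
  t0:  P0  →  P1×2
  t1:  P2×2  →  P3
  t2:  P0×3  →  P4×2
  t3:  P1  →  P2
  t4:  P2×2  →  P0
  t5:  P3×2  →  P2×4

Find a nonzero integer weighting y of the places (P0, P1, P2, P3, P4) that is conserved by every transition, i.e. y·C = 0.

Incidence matrix C (rows=places, cols=transitions):
       t0   t1   t2   t3   t4   t5
   P0  -1    0   -3    0    1    0
   P1   2    0    0   -1    0    0
   P2   0   -2    0    1   -2    4
   P3   0    1    0    0    0   -2
   P4   0    0    2    0    0    0

Candidate y = [2, 1, 1, 2, 3]; check y·C column-wise:
  col t0: 2·-1 + 1·2 + 1·0 + 2·0 + 3·0 = 0
  col t1: 2·0 + 1·0 + 1·-2 + 2·1 + 3·0 = 0
  col t2: 2·-3 + 1·0 + 1·0 + 2·0 + 3·2 = 0
  col t3: 2·0 + 1·-1 + 1·1 + 2·0 + 3·0 = 0
  col t4: 2·1 + 1·0 + 1·-2 + 2·0 + 3·0 = 0
  col t5: 2·0 + 1·0 + 1·4 + 2·-2 + 3·0 = 0

y = (P0:2, P1:1, P2:1, P3:2, P4:3)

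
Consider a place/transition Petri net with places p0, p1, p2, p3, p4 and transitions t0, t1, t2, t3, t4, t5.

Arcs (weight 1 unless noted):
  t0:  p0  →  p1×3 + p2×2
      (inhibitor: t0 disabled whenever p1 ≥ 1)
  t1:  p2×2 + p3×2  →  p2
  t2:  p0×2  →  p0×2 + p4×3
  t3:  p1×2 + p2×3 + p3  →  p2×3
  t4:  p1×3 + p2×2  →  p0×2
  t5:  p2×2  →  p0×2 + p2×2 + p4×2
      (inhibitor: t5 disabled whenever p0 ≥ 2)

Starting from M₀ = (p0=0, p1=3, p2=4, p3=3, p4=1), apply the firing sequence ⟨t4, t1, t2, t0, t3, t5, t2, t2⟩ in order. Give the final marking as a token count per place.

(p0=3, p1=1, p2=3, p3=0, p4=12)

step 1: fire t4:  (p0=0, p1=3, p2=4, p3=3, p4=1) → (p0=2, p1=0, p2=2, p3=3, p4=1)
step 2: fire t1:  (p0=2, p1=0, p2=2, p3=3, p4=1) → (p0=2, p1=0, p2=1, p3=1, p4=1)
step 3: fire t2:  (p0=2, p1=0, p2=1, p3=1, p4=1) → (p0=2, p1=0, p2=1, p3=1, p4=4)
step 4: fire t0:  (p0=2, p1=0, p2=1, p3=1, p4=4) → (p0=1, p1=3, p2=3, p3=1, p4=4)
step 5: fire t3:  (p0=1, p1=3, p2=3, p3=1, p4=4) → (p0=1, p1=1, p2=3, p3=0, p4=4)
step 6: fire t5:  (p0=1, p1=1, p2=3, p3=0, p4=4) → (p0=3, p1=1, p2=3, p3=0, p4=6)
step 7: fire t2:  (p0=3, p1=1, p2=3, p3=0, p4=6) → (p0=3, p1=1, p2=3, p3=0, p4=9)
step 8: fire t2:  (p0=3, p1=1, p2=3, p3=0, p4=9) → (p0=3, p1=1, p2=3, p3=0, p4=12)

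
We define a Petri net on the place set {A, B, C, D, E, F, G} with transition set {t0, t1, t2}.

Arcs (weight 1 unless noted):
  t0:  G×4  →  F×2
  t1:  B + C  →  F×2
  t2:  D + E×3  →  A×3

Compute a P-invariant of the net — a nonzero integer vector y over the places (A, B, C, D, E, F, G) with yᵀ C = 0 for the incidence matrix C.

Incidence matrix C (rows=places, cols=transitions):
       t0   t1   t2
    A   0    0    3
    B   0   -1    0
    C   0   -1    0
    D   0    0   -1
    E   0    0   -3
    F   2    2    0
    G  -4    0    0

Candidate y = [0, 1, -1, 0, 0, 0, 0]; check y·C column-wise:
  col t0: 1·0 + -1·0 + 0·2 + 0·-4 = 0
  col t1: 1·-1 + -1·-1 + 0·2 = 0
  col t2: 0·3 + 1·0 + -1·0 + 0·-1 + 0·-3 = 0

y = (A:0, B:1, C:-1, D:0, E:0, F:0, G:0)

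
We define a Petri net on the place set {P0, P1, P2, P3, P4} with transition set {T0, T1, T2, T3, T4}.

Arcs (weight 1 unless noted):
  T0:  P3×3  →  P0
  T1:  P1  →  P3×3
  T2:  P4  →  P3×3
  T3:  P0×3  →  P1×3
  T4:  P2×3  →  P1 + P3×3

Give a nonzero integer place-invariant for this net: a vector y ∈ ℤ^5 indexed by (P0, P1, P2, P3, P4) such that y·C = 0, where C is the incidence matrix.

y = (P0:3, P1:3, P2:2, P3:1, P4:3)

Incidence matrix C (rows=places, cols=transitions):
       T0   T1   T2   T3   T4
   P0   1    0    0   -3    0
   P1   0   -1    0    3    1
   P2   0    0    0    0   -3
   P3  -3    3    3    0    3
   P4   0    0   -1    0    0

Candidate y = [3, 3, 2, 1, 3]; check y·C column-wise:
  col T0: 3·1 + 3·0 + 2·0 + 1·-3 + 3·0 = 0
  col T1: 3·0 + 3·-1 + 2·0 + 1·3 + 3·0 = 0
  col T2: 3·0 + 3·0 + 2·0 + 1·3 + 3·-1 = 0
  col T3: 3·-3 + 3·3 + 2·0 + 1·0 + 3·0 = 0
  col T4: 3·0 + 3·1 + 2·-3 + 1·3 + 3·0 = 0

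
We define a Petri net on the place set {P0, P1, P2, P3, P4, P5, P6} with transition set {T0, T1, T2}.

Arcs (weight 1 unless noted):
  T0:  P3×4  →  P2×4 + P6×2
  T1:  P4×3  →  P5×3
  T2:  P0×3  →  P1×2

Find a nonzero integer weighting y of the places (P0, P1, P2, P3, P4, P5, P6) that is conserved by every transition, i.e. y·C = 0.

y = (P0:2, P1:3, P2:0, P3:0, P4:0, P5:0, P6:0)

Incidence matrix C (rows=places, cols=transitions):
       T0   T1   T2
   P0   0    0   -3
   P1   0    0    2
   P2   4    0    0
   P3  -4    0    0
   P4   0   -3    0
   P5   0    3    0
   P6   2    0    0

Candidate y = [2, 3, 0, 0, 0, 0, 0]; check y·C column-wise:
  col T0: 2·0 + 3·0 + 0·4 + 0·-4 + 0·2 = 0
  col T1: 2·0 + 3·0 + 0·-3 + 0·3 = 0
  col T2: 2·-3 + 3·2 = 0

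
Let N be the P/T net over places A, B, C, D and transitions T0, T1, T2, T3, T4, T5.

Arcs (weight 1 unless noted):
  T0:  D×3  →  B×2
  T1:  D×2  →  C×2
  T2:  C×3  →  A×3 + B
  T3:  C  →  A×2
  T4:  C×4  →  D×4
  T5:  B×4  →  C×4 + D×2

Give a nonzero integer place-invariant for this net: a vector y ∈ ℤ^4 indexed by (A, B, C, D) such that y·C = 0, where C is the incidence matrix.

Incidence matrix C (rows=places, cols=transitions):
       T0   T1   T2   T3   T4   T5
    A   0    0    3    2    0    0
    B   2    0    1    0    0   -4
    C   0    2   -3   -1   -4    4
    D  -3   -2    0    0    4    2

Candidate y = [1, 3, 2, 2]; check y·C column-wise:
  col T0: 1·0 + 3·2 + 2·0 + 2·-3 = 0
  col T1: 1·0 + 3·0 + 2·2 + 2·-2 = 0
  col T2: 1·3 + 3·1 + 2·-3 + 2·0 = 0
  col T3: 1·2 + 3·0 + 2·-1 + 2·0 = 0
  col T4: 1·0 + 3·0 + 2·-4 + 2·4 = 0
  col T5: 1·0 + 3·-4 + 2·4 + 2·2 = 0

y = (A:1, B:3, C:2, D:2)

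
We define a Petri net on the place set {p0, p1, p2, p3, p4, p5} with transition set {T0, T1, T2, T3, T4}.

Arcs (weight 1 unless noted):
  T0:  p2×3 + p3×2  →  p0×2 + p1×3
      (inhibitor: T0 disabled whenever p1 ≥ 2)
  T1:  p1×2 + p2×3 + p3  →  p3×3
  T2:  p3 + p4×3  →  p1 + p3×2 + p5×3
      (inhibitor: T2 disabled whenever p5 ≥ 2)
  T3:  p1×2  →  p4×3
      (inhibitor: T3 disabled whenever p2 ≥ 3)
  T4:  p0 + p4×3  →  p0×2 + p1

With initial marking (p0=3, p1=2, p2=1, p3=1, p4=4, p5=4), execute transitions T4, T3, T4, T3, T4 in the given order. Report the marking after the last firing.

step 1: fire T4:  (p0=3, p1=2, p2=1, p3=1, p4=4, p5=4) → (p0=4, p1=3, p2=1, p3=1, p4=1, p5=4)
step 2: fire T3:  (p0=4, p1=3, p2=1, p3=1, p4=1, p5=4) → (p0=4, p1=1, p2=1, p3=1, p4=4, p5=4)
step 3: fire T4:  (p0=4, p1=1, p2=1, p3=1, p4=4, p5=4) → (p0=5, p1=2, p2=1, p3=1, p4=1, p5=4)
step 4: fire T3:  (p0=5, p1=2, p2=1, p3=1, p4=1, p5=4) → (p0=5, p1=0, p2=1, p3=1, p4=4, p5=4)
step 5: fire T4:  (p0=5, p1=0, p2=1, p3=1, p4=4, p5=4) → (p0=6, p1=1, p2=1, p3=1, p4=1, p5=4)

(p0=6, p1=1, p2=1, p3=1, p4=1, p5=4)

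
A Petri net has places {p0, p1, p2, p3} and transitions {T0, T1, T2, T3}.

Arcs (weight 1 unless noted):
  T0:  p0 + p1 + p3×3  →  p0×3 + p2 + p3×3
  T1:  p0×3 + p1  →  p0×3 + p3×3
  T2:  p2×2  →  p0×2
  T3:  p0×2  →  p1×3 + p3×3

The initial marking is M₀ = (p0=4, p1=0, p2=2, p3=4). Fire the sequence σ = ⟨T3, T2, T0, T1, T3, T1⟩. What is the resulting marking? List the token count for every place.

(p0=4, p1=3, p2=1, p3=16)

step 1: fire T3:  (p0=4, p1=0, p2=2, p3=4) → (p0=2, p1=3, p2=2, p3=7)
step 2: fire T2:  (p0=2, p1=3, p2=2, p3=7) → (p0=4, p1=3, p2=0, p3=7)
step 3: fire T0:  (p0=4, p1=3, p2=0, p3=7) → (p0=6, p1=2, p2=1, p3=7)
step 4: fire T1:  (p0=6, p1=2, p2=1, p3=7) → (p0=6, p1=1, p2=1, p3=10)
step 5: fire T3:  (p0=6, p1=1, p2=1, p3=10) → (p0=4, p1=4, p2=1, p3=13)
step 6: fire T1:  (p0=4, p1=4, p2=1, p3=13) → (p0=4, p1=3, p2=1, p3=16)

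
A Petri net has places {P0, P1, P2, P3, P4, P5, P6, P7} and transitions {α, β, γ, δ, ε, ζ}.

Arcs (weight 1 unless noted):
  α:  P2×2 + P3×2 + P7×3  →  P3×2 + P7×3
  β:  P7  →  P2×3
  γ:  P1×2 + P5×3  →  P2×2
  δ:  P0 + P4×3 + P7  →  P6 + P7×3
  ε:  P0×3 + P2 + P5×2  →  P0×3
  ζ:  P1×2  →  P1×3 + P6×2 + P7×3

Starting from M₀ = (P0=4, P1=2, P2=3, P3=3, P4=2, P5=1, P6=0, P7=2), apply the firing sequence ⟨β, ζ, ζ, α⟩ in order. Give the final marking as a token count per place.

(P0=4, P1=4, P2=4, P3=3, P4=2, P5=1, P6=4, P7=7)

step 1: fire β:  (P0=4, P1=2, P2=3, P3=3, P4=2, P5=1, P6=0, P7=2) → (P0=4, P1=2, P2=6, P3=3, P4=2, P5=1, P6=0, P7=1)
step 2: fire ζ:  (P0=4, P1=2, P2=6, P3=3, P4=2, P5=1, P6=0, P7=1) → (P0=4, P1=3, P2=6, P3=3, P4=2, P5=1, P6=2, P7=4)
step 3: fire ζ:  (P0=4, P1=3, P2=6, P3=3, P4=2, P5=1, P6=2, P7=4) → (P0=4, P1=4, P2=6, P3=3, P4=2, P5=1, P6=4, P7=7)
step 4: fire α:  (P0=4, P1=4, P2=6, P3=3, P4=2, P5=1, P6=4, P7=7) → (P0=4, P1=4, P2=4, P3=3, P4=2, P5=1, P6=4, P7=7)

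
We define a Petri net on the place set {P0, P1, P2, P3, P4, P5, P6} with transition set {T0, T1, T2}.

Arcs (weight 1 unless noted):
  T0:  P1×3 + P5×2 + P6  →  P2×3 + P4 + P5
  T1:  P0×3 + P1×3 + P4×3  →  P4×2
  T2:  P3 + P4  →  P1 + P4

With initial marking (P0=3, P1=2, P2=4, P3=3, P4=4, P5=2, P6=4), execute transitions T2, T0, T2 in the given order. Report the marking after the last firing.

(P0=3, P1=1, P2=7, P3=1, P4=5, P5=1, P6=3)

step 1: fire T2:  (P0=3, P1=2, P2=4, P3=3, P4=4, P5=2, P6=4) → (P0=3, P1=3, P2=4, P3=2, P4=4, P5=2, P6=4)
step 2: fire T0:  (P0=3, P1=3, P2=4, P3=2, P4=4, P5=2, P6=4) → (P0=3, P1=0, P2=7, P3=2, P4=5, P5=1, P6=3)
step 3: fire T2:  (P0=3, P1=0, P2=7, P3=2, P4=5, P5=1, P6=3) → (P0=3, P1=1, P2=7, P3=1, P4=5, P5=1, P6=3)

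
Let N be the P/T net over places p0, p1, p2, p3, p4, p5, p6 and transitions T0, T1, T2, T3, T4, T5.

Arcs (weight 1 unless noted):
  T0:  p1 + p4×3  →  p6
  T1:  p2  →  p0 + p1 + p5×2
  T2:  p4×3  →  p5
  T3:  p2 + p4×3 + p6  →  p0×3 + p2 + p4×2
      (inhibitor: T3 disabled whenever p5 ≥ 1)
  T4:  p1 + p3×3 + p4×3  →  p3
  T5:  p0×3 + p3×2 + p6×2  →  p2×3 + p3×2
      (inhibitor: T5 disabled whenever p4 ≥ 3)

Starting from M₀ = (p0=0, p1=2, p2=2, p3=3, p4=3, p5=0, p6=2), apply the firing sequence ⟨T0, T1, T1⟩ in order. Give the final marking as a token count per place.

step 1: fire T0:  (p0=0, p1=2, p2=2, p3=3, p4=3, p5=0, p6=2) → (p0=0, p1=1, p2=2, p3=3, p4=0, p5=0, p6=3)
step 2: fire T1:  (p0=0, p1=1, p2=2, p3=3, p4=0, p5=0, p6=3) → (p0=1, p1=2, p2=1, p3=3, p4=0, p5=2, p6=3)
step 3: fire T1:  (p0=1, p1=2, p2=1, p3=3, p4=0, p5=2, p6=3) → (p0=2, p1=3, p2=0, p3=3, p4=0, p5=4, p6=3)

(p0=2, p1=3, p2=0, p3=3, p4=0, p5=4, p6=3)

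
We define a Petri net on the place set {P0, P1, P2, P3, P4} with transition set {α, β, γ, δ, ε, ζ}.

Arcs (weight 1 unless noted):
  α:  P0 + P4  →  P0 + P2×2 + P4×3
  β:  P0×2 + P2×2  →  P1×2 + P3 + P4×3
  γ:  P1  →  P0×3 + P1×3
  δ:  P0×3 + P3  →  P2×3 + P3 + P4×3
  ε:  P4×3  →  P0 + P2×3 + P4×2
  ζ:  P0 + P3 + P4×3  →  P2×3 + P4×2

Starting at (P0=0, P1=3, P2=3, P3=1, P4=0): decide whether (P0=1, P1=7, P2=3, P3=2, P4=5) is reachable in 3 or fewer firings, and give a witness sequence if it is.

YES — reachable via ⟨γ, β, α⟩ (3 firings)

step 1: fire γ:  (P0=0, P1=3, P2=3, P3=1, P4=0) → (P0=3, P1=5, P2=3, P3=1, P4=0)
step 2: fire β:  (P0=3, P1=5, P2=3, P3=1, P4=0) → (P0=1, P1=7, P2=1, P3=2, P4=3)
step 3: fire α:  (P0=1, P1=7, P2=1, P3=2, P4=3) → (P0=1, P1=7, P2=3, P3=2, P4=5)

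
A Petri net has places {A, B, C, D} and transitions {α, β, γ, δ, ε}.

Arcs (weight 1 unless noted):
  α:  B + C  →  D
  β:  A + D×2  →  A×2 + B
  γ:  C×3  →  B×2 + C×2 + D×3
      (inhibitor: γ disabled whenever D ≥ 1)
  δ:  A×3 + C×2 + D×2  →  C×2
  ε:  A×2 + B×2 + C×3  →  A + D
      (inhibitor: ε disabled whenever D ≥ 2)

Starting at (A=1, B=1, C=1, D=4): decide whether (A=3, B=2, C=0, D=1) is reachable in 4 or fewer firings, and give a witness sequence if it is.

YES — reachable via ⟨α, β, β⟩ (3 firings)

step 1: fire α:  (A=1, B=1, C=1, D=4) → (A=1, B=0, C=0, D=5)
step 2: fire β:  (A=1, B=0, C=0, D=5) → (A=2, B=1, C=0, D=3)
step 3: fire β:  (A=2, B=1, C=0, D=3) → (A=3, B=2, C=0, D=1)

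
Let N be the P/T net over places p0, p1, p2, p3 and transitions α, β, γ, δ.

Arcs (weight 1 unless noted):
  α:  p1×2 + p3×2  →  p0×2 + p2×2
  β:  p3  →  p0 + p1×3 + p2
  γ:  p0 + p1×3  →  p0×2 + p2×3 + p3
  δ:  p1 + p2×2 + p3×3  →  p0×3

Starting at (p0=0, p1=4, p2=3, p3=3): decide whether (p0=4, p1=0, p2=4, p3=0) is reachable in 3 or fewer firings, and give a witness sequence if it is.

depth 0: 1 marking
depth 1: 4 markings reached so far
depth 2: 8 markings reached so far
depth 3: 13 markings reached so far
target is not among the 13 markings reachable within 3 steps

NO — not reachable within 3 firings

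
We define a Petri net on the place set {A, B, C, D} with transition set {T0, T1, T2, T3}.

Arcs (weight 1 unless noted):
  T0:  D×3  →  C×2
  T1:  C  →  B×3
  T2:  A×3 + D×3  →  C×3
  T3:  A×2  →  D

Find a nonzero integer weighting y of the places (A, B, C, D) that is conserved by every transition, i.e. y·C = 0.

y = (A:1, B:1, C:3, D:2)

Incidence matrix C (rows=places, cols=transitions):
       T0   T1   T2   T3
    A   0    0   -3   -2
    B   0    3    0    0
    C   2   -1    3    0
    D  -3    0   -3    1

Candidate y = [1, 1, 3, 2]; check y·C column-wise:
  col T0: 1·0 + 1·0 + 3·2 + 2·-3 = 0
  col T1: 1·0 + 1·3 + 3·-1 + 2·0 = 0
  col T2: 1·-3 + 1·0 + 3·3 + 2·-3 = 0
  col T3: 1·-2 + 1·0 + 3·0 + 2·1 = 0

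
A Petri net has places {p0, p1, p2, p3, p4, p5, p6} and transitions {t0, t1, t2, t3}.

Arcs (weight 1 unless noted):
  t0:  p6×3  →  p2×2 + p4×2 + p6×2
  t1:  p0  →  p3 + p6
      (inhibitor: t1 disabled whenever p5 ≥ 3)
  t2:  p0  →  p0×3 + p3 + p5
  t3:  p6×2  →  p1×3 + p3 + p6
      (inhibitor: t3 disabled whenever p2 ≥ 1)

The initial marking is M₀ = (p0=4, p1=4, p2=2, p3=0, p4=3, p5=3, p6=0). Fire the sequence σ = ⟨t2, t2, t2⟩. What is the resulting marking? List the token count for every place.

step 1: fire t2:  (p0=4, p1=4, p2=2, p3=0, p4=3, p5=3, p6=0) → (p0=6, p1=4, p2=2, p3=1, p4=3, p5=4, p6=0)
step 2: fire t2:  (p0=6, p1=4, p2=2, p3=1, p4=3, p5=4, p6=0) → (p0=8, p1=4, p2=2, p3=2, p4=3, p5=5, p6=0)
step 3: fire t2:  (p0=8, p1=4, p2=2, p3=2, p4=3, p5=5, p6=0) → (p0=10, p1=4, p2=2, p3=3, p4=3, p5=6, p6=0)

(p0=10, p1=4, p2=2, p3=3, p4=3, p5=6, p6=0)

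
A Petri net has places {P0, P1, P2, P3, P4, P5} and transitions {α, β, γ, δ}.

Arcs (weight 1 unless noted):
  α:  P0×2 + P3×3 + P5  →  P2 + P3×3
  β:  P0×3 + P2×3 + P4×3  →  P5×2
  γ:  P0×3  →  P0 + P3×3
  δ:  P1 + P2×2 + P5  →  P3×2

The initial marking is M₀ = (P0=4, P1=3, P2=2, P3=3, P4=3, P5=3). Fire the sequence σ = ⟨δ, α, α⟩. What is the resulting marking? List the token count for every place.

(P0=0, P1=2, P2=2, P3=5, P4=3, P5=0)

step 1: fire δ:  (P0=4, P1=3, P2=2, P3=3, P4=3, P5=3) → (P0=4, P1=2, P2=0, P3=5, P4=3, P5=2)
step 2: fire α:  (P0=4, P1=2, P2=0, P3=5, P4=3, P5=2) → (P0=2, P1=2, P2=1, P3=5, P4=3, P5=1)
step 3: fire α:  (P0=2, P1=2, P2=1, P3=5, P4=3, P5=1) → (P0=0, P1=2, P2=2, P3=5, P4=3, P5=0)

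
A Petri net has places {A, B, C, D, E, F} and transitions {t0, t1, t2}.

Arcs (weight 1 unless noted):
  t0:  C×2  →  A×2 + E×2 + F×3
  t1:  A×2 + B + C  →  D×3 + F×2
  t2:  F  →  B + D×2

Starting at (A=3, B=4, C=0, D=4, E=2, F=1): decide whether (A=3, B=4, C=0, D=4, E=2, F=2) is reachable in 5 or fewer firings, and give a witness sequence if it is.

depth 0: 1 marking
depth 1: 2 markings reached so far
depth 2: 2 markings reached so far
(frontier empty at depth 2; search complete)
target is not among the 2 markings reachable within 5 steps

NO — not reachable within 5 firings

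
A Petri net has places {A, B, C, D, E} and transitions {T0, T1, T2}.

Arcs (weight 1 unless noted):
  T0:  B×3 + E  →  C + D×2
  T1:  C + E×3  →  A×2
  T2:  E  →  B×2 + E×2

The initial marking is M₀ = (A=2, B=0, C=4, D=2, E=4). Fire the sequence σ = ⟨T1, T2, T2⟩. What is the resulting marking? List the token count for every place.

(A=4, B=4, C=3, D=2, E=3)

step 1: fire T1:  (A=2, B=0, C=4, D=2, E=4) → (A=4, B=0, C=3, D=2, E=1)
step 2: fire T2:  (A=4, B=0, C=3, D=2, E=1) → (A=4, B=2, C=3, D=2, E=2)
step 3: fire T2:  (A=4, B=2, C=3, D=2, E=2) → (A=4, B=4, C=3, D=2, E=3)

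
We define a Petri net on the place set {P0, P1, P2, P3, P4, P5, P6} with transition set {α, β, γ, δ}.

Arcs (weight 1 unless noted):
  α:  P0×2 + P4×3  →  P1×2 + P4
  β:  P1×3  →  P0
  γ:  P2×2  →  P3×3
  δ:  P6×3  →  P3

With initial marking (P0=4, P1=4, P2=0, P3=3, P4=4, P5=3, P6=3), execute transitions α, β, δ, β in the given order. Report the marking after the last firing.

step 1: fire α:  (P0=4, P1=4, P2=0, P3=3, P4=4, P5=3, P6=3) → (P0=2, P1=6, P2=0, P3=3, P4=2, P5=3, P6=3)
step 2: fire β:  (P0=2, P1=6, P2=0, P3=3, P4=2, P5=3, P6=3) → (P0=3, P1=3, P2=0, P3=3, P4=2, P5=3, P6=3)
step 3: fire δ:  (P0=3, P1=3, P2=0, P3=3, P4=2, P5=3, P6=3) → (P0=3, P1=3, P2=0, P3=4, P4=2, P5=3, P6=0)
step 4: fire β:  (P0=3, P1=3, P2=0, P3=4, P4=2, P5=3, P6=0) → (P0=4, P1=0, P2=0, P3=4, P4=2, P5=3, P6=0)

(P0=4, P1=0, P2=0, P3=4, P4=2, P5=3, P6=0)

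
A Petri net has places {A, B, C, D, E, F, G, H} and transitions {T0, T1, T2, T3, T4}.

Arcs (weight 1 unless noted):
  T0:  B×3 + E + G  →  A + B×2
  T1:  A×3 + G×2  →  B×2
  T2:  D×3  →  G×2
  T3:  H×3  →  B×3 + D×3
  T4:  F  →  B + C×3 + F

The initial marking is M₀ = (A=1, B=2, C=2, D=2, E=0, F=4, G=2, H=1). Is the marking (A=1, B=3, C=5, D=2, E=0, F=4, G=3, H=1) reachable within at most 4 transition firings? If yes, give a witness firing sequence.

depth 0: 1 marking
depth 1: 2 markings reached so far
depth 2: 3 markings reached so far
depth 3: 4 markings reached so far
depth 4: 5 markings reached so far
target is not among the 5 markings reachable within 4 steps

NO — not reachable within 4 firings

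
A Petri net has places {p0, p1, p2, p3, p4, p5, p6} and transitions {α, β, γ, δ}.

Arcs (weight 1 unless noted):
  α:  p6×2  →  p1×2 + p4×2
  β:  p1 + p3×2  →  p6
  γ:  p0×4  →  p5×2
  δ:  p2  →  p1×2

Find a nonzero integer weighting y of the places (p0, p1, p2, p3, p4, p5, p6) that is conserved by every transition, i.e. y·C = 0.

y = (p0:0, p1:2, p2:4, p3:-1, p4:-2, p5:0, p6:0)

Incidence matrix C (rows=places, cols=transitions):
        α    β    γ    δ
   p0   0    0   -4    0
   p1   2   -1    0    2
   p2   0    0    0   -1
   p3   0   -2    0    0
   p4   2    0    0    0
   p5   0    0    2    0
   p6  -2    1    0    0

Candidate y = [0, 2, 4, -1, -2, 0, 0]; check y·C column-wise:
  col α: 2·2 + 4·0 + -1·0 + -2·2 + 0·-2 = 0
  col β: 2·-1 + 4·0 + -1·-2 + -2·0 + 0·1 = 0
  col γ: 0·-4 + 2·0 + 4·0 + -1·0 + -2·0 + 0·2 = 0
  col δ: 2·2 + 4·-1 + -1·0 + -2·0 = 0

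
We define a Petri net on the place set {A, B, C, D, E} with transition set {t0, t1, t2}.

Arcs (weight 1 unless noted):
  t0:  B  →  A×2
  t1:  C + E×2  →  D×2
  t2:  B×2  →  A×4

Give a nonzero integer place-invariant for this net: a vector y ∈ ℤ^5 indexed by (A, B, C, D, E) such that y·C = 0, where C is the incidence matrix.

y = (A:1, B:2, C:0, D:0, E:0)

Incidence matrix C (rows=places, cols=transitions):
       t0   t1   t2
    A   2    0    4
    B  -1    0   -2
    C   0   -1    0
    D   0    2    0
    E   0   -2    0

Candidate y = [1, 2, 0, 0, 0]; check y·C column-wise:
  col t0: 1·2 + 2·-1 = 0
  col t1: 1·0 + 2·0 + 0·-1 + 0·2 + 0·-2 = 0
  col t2: 1·4 + 2·-2 = 0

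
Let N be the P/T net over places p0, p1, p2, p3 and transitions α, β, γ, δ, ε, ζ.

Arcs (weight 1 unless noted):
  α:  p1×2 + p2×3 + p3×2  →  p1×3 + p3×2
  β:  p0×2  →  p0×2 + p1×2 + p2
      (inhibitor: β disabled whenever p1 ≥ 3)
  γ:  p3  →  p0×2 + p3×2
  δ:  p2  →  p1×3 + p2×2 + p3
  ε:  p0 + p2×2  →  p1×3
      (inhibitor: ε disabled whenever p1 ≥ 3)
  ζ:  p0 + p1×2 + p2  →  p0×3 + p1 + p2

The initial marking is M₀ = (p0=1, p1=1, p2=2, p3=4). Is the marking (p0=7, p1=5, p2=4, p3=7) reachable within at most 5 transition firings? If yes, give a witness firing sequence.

YES — reachable via ⟨γ, β, γ, δ, ζ⟩ (5 firings)

step 1: fire γ:  (p0=1, p1=1, p2=2, p3=4) → (p0=3, p1=1, p2=2, p3=5)
step 2: fire β:  (p0=3, p1=1, p2=2, p3=5) → (p0=3, p1=3, p2=3, p3=5)
step 3: fire γ:  (p0=3, p1=3, p2=3, p3=5) → (p0=5, p1=3, p2=3, p3=6)
step 4: fire δ:  (p0=5, p1=3, p2=3, p3=6) → (p0=5, p1=6, p2=4, p3=7)
step 5: fire ζ:  (p0=5, p1=6, p2=4, p3=7) → (p0=7, p1=5, p2=4, p3=7)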